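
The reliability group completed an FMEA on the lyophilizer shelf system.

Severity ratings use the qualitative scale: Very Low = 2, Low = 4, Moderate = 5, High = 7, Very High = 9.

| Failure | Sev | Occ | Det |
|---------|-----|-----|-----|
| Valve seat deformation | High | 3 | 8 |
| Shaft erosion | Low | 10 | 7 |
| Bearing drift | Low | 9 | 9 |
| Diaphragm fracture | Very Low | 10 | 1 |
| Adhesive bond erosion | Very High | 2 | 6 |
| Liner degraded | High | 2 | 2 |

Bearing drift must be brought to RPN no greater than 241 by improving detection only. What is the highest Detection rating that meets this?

Bearing drift: S=4, O=9, D=9 → current RPN = 324.
Fixed product = 36. Need 36 × D ≤ 241, so D ≤ 241/36 = 6.69.
Maximum integer Detection rating = 6 (gives RPN 216; D=7 would give 252 > 241).

6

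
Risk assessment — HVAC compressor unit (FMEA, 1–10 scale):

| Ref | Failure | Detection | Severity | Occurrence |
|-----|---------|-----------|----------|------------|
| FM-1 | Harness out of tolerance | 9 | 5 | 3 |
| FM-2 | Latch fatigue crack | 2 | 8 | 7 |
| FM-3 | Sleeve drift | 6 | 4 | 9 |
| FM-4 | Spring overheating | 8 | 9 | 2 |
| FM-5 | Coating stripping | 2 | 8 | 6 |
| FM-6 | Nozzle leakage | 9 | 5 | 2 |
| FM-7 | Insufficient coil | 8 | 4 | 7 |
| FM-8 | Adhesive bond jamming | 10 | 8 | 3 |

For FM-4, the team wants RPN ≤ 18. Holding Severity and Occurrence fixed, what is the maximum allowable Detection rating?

1

FM-4: S=9, O=2, D=8 → current RPN = 144.
Fixed product = 18. Need 18 × D ≤ 18, so D ≤ 18/18 = 1.00.
Maximum integer Detection rating = 1 (gives RPN 18; D=2 would give 36 > 18).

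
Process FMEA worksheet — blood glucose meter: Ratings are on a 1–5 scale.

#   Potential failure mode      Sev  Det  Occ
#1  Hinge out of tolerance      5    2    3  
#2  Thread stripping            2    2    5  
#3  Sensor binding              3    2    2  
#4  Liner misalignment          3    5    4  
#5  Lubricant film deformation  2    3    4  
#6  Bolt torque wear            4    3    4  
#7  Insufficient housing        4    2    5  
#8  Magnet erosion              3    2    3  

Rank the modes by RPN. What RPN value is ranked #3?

40

RPN = Severity × Occurrence × Detection:
  #1: 5 × 3 × 2 = 30
  #2: 2 × 5 × 2 = 20
  #3: 3 × 2 × 2 = 12
  #4: 3 × 4 × 5 = 60
  #5: 2 × 4 × 3 = 24
  #6: 4 × 4 × 3 = 48
  #7: 4 × 5 × 2 = 40
  #8: 3 × 3 × 2 = 18
Sorted descending: 60, 48, 40, 30, 24, 20, 18, 12.
The third-highest RPN is 40 (#7).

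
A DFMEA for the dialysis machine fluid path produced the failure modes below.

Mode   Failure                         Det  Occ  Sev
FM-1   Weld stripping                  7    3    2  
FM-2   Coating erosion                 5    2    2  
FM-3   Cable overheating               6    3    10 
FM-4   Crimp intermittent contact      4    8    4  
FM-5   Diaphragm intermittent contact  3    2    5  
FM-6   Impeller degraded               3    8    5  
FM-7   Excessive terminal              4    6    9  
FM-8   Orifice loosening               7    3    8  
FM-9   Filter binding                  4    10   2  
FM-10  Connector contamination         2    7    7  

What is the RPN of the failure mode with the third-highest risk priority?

RPN = Severity × Occurrence × Detection:
  FM-1: 2 × 3 × 7 = 42
  FM-2: 2 × 2 × 5 = 20
  FM-3: 10 × 3 × 6 = 180
  FM-4: 4 × 8 × 4 = 128
  FM-5: 5 × 2 × 3 = 30
  FM-6: 5 × 8 × 3 = 120
  FM-7: 9 × 6 × 4 = 216
  FM-8: 8 × 3 × 7 = 168
  FM-9: 2 × 10 × 4 = 80
  FM-10: 7 × 7 × 2 = 98
Sorted descending: 216, 180, 168, 128, 120, 98, 80, 42, 30, 20.
The third-highest RPN is 168 (FM-8).

168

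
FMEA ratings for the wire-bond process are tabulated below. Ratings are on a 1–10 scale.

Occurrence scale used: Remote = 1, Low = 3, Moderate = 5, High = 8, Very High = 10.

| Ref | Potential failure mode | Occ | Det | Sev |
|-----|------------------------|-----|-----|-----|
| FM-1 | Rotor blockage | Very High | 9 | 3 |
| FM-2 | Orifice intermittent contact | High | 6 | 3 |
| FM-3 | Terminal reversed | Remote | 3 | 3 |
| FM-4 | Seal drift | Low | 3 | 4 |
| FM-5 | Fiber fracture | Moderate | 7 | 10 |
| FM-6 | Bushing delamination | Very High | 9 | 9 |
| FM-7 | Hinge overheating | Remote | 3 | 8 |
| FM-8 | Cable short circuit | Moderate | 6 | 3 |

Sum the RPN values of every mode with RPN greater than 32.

1700

RPN = Severity × Occurrence × Detection:
  FM-1: 3 × 10 × 9 = 270
  FM-2: 3 × 8 × 6 = 144
  FM-3: 3 × 1 × 3 = 9
  FM-4: 4 × 3 × 3 = 36
  FM-5: 10 × 5 × 7 = 350
  FM-6: 9 × 10 × 9 = 810
  FM-7: 8 × 1 × 3 = 24
  FM-8: 3 × 5 × 6 = 90
RPN > 32: FM-1 (270), FM-2 (144), FM-4 (36), FM-5 (350), FM-6 (810), FM-8 (90).
Sum: 270 + 144 + 36 + 350 + 810 + 90 = 1700.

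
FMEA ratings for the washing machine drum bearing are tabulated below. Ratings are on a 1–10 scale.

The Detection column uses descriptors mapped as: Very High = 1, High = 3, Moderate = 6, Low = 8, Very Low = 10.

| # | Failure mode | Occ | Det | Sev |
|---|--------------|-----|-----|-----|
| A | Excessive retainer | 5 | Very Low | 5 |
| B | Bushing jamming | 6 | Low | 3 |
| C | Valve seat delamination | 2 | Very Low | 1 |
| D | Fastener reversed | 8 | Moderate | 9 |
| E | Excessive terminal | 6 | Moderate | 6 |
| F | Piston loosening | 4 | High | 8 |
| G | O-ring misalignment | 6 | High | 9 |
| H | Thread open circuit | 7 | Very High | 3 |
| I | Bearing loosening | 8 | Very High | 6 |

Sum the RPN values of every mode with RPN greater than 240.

RPN = Severity × Occurrence × Detection:
  A: 5 × 5 × 10 = 250
  B: 3 × 6 × 8 = 144
  C: 1 × 2 × 10 = 20
  D: 9 × 8 × 6 = 432
  E: 6 × 6 × 6 = 216
  F: 8 × 4 × 3 = 96
  G: 9 × 6 × 3 = 162
  H: 3 × 7 × 1 = 21
  I: 6 × 8 × 1 = 48
RPN > 240: A (250), D (432).
Sum: 250 + 432 = 682.

682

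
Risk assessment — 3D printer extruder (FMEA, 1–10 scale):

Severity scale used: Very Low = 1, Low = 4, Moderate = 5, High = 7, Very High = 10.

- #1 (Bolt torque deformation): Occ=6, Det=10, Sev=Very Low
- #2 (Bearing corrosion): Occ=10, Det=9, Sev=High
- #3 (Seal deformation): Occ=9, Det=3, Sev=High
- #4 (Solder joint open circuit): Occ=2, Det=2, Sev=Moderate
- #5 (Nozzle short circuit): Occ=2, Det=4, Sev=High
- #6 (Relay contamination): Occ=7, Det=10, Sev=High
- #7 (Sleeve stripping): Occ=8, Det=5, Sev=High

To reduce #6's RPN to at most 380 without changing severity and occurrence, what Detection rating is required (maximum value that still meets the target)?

#6: S=7, O=7, D=10 → current RPN = 490.
Fixed product = 49. Need 49 × D ≤ 380, so D ≤ 380/49 = 7.76.
Maximum integer Detection rating = 7 (gives RPN 343; D=8 would give 392 > 380).

7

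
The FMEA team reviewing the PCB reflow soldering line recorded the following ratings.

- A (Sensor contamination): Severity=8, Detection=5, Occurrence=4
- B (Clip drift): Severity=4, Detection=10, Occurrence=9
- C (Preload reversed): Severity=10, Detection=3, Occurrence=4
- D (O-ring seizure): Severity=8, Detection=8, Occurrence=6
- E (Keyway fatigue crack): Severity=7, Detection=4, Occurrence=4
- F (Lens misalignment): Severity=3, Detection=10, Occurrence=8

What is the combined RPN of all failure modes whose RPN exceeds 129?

RPN = Severity × Occurrence × Detection:
  A: 8 × 4 × 5 = 160
  B: 4 × 9 × 10 = 360
  C: 10 × 4 × 3 = 120
  D: 8 × 6 × 8 = 384
  E: 7 × 4 × 4 = 112
  F: 3 × 8 × 10 = 240
RPN > 129: A (160), B (360), D (384), F (240).
Sum: 160 + 360 + 384 + 240 = 1144.

1144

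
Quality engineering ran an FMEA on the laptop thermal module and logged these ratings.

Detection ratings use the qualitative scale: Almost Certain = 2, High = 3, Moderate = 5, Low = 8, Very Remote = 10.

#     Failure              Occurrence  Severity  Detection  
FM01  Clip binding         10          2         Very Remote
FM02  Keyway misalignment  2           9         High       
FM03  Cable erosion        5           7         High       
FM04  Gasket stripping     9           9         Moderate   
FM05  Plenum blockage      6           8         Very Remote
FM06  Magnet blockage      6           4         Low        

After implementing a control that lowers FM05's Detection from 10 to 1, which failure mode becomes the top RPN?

RPN = Severity × Occurrence × Detection:
  FM01: 2 × 10 × 10 = 200
  FM02: 9 × 2 × 3 = 54
  FM03: 7 × 5 × 3 = 105
  FM04: 9 × 9 × 5 = 405
  FM05: 8 × 6 × 10 = 480
  FM06: 4 × 6 × 8 = 192
After action: FM05 → 8 × 6 × 1 = 48.
Revised RPNs: FM04=405, FM01=200, FM06=192, FM03=105, FM02=54, FM05=48.
Highest is now FM04 (405).

FM04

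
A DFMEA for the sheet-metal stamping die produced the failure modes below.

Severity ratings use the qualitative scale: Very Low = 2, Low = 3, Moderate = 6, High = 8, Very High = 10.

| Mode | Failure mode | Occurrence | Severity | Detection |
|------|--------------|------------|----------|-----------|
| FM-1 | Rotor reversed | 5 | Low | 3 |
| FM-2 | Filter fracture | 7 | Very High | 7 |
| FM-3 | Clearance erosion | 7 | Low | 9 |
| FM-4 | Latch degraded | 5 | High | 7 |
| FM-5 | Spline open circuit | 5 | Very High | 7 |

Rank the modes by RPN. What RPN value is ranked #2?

RPN = Severity × Occurrence × Detection:
  FM-1: 3 × 5 × 3 = 45
  FM-2: 10 × 7 × 7 = 490
  FM-3: 3 × 7 × 9 = 189
  FM-4: 8 × 5 × 7 = 280
  FM-5: 10 × 5 × 7 = 350
Sorted descending: 490, 350, 280, 189, 45.
The second-highest RPN is 350 (FM-5).

350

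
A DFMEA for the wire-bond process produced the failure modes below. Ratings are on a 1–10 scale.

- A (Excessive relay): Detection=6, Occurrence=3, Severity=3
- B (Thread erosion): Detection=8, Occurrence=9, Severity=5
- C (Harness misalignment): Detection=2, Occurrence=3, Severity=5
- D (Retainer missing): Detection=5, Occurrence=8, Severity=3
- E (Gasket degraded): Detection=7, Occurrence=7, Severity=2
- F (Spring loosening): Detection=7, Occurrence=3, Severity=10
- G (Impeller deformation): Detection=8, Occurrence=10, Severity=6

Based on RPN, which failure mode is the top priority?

G

RPN = Severity × Occurrence × Detection:
  A: 3 × 3 × 6 = 54
  B: 5 × 9 × 8 = 360
  C: 5 × 3 × 2 = 30
  D: 3 × 8 × 5 = 120
  E: 2 × 7 × 7 = 98
  F: 10 × 3 × 7 = 210
  G: 6 × 10 × 8 = 480
Highest RPN is 480 → G.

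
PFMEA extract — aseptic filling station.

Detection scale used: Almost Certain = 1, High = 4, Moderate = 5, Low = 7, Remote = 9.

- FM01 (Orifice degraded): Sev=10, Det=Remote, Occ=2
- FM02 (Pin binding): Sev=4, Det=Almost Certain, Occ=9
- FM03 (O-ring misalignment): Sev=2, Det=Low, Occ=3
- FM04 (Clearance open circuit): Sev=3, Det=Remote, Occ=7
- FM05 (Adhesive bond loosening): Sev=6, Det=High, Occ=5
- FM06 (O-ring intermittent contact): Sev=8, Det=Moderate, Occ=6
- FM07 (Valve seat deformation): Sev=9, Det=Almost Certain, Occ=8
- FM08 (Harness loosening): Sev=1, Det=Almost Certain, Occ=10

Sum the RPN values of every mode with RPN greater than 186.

429

RPN = Severity × Occurrence × Detection:
  FM01: 10 × 2 × 9 = 180
  FM02: 4 × 9 × 1 = 36
  FM03: 2 × 3 × 7 = 42
  FM04: 3 × 7 × 9 = 189
  FM05: 6 × 5 × 4 = 120
  FM06: 8 × 6 × 5 = 240
  FM07: 9 × 8 × 1 = 72
  FM08: 1 × 10 × 1 = 10
RPN > 186: FM04 (189), FM06 (240).
Sum: 189 + 240 = 429.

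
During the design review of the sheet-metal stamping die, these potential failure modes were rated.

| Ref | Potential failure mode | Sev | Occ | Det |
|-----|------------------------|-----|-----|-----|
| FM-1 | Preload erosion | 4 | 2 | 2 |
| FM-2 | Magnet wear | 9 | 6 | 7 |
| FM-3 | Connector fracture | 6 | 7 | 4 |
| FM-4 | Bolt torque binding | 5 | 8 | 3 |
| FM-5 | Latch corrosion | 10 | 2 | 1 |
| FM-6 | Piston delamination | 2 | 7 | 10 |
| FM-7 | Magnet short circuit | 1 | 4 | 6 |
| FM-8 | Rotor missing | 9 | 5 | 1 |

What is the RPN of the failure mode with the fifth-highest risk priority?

45

RPN = Severity × Occurrence × Detection:
  FM-1: 4 × 2 × 2 = 16
  FM-2: 9 × 6 × 7 = 378
  FM-3: 6 × 7 × 4 = 168
  FM-4: 5 × 8 × 3 = 120
  FM-5: 10 × 2 × 1 = 20
  FM-6: 2 × 7 × 10 = 140
  FM-7: 1 × 4 × 6 = 24
  FM-8: 9 × 5 × 1 = 45
Sorted descending: 378, 168, 140, 120, 45, 24, 20, 16.
The fifth-highest RPN is 45 (FM-8).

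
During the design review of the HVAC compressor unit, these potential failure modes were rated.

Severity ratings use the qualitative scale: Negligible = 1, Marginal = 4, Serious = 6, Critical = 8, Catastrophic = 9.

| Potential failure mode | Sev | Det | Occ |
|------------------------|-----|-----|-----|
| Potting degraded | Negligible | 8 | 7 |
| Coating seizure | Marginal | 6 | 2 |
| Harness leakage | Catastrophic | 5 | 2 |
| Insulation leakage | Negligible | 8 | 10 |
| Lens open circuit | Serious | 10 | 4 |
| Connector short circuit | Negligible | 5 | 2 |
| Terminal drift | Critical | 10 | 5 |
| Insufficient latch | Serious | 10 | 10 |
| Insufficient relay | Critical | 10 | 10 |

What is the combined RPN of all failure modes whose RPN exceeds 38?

RPN = Severity × Occurrence × Detection:
  Potting degraded: 1 × 7 × 8 = 56
  Coating seizure: 4 × 2 × 6 = 48
  Harness leakage: 9 × 2 × 5 = 90
  Insulation leakage: 1 × 10 × 8 = 80
  Lens open circuit: 6 × 4 × 10 = 240
  Connector short circuit: 1 × 2 × 5 = 10
  Terminal drift: 8 × 5 × 10 = 400
  Insufficient latch: 6 × 10 × 10 = 600
  Insufficient relay: 8 × 10 × 10 = 800
RPN > 38: Potting degraded (56), Coating seizure (48), Harness leakage (90), Insulation leakage (80), Lens open circuit (240), Terminal drift (400), Insufficient latch (600), Insufficient relay (800).
Sum: 56 + 48 + 90 + 80 + 240 + 400 + 600 + 800 = 2314.

2314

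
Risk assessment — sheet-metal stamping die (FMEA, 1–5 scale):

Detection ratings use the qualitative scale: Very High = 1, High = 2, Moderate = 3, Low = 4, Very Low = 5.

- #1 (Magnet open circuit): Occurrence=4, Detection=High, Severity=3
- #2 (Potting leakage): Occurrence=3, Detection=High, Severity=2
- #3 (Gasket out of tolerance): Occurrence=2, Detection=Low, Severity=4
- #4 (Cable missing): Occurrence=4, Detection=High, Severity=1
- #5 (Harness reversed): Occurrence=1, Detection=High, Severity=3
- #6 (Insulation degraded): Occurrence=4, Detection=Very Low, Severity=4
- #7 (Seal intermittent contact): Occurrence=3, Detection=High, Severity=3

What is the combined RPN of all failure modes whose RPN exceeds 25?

RPN = Severity × Occurrence × Detection:
  #1: 3 × 4 × 2 = 24
  #2: 2 × 3 × 2 = 12
  #3: 4 × 2 × 4 = 32
  #4: 1 × 4 × 2 = 8
  #5: 3 × 1 × 2 = 6
  #6: 4 × 4 × 5 = 80
  #7: 3 × 3 × 2 = 18
RPN > 25: #3 (32), #6 (80).
Sum: 32 + 80 = 112.

112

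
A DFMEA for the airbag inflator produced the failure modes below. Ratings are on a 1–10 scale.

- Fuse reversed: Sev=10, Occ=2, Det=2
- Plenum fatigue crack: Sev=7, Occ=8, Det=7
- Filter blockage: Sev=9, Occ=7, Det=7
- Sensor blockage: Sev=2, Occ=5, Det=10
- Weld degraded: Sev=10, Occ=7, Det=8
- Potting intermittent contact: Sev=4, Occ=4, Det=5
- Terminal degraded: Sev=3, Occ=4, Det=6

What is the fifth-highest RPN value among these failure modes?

RPN = Severity × Occurrence × Detection:
  Fuse reversed: 10 × 2 × 2 = 40
  Plenum fatigue crack: 7 × 8 × 7 = 392
  Filter blockage: 9 × 7 × 7 = 441
  Sensor blockage: 2 × 5 × 10 = 100
  Weld degraded: 10 × 7 × 8 = 560
  Potting intermittent contact: 4 × 4 × 5 = 80
  Terminal degraded: 3 × 4 × 6 = 72
Sorted descending: 560, 441, 392, 100, 80, 72, 40.
The fifth-highest RPN is 80 (Potting intermittent contact).

80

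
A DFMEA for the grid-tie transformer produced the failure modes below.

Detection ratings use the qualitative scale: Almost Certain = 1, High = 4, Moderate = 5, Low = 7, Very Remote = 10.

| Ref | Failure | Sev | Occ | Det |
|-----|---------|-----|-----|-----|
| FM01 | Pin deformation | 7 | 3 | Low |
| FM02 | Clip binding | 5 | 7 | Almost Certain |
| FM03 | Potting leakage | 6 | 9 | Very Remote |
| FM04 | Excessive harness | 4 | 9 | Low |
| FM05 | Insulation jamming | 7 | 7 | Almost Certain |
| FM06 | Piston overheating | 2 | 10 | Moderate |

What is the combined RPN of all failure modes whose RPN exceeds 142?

939

RPN = Severity × Occurrence × Detection:
  FM01: 7 × 3 × 7 = 147
  FM02: 5 × 7 × 1 = 35
  FM03: 6 × 9 × 10 = 540
  FM04: 4 × 9 × 7 = 252
  FM05: 7 × 7 × 1 = 49
  FM06: 2 × 10 × 5 = 100
RPN > 142: FM01 (147), FM03 (540), FM04 (252).
Sum: 147 + 540 + 252 = 939.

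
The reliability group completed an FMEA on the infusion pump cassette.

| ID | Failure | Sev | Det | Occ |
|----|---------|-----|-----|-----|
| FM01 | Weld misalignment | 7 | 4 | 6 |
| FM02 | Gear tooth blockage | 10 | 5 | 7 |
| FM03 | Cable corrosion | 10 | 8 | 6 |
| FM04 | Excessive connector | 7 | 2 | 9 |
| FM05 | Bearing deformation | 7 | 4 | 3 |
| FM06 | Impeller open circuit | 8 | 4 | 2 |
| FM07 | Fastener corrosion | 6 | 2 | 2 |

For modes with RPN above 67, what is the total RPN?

RPN = Severity × Occurrence × Detection:
  FM01: 7 × 6 × 4 = 168
  FM02: 10 × 7 × 5 = 350
  FM03: 10 × 6 × 8 = 480
  FM04: 7 × 9 × 2 = 126
  FM05: 7 × 3 × 4 = 84
  FM06: 8 × 2 × 4 = 64
  FM07: 6 × 2 × 2 = 24
RPN > 67: FM01 (168), FM02 (350), FM03 (480), FM04 (126), FM05 (84).
Sum: 168 + 350 + 480 + 126 + 84 = 1208.

1208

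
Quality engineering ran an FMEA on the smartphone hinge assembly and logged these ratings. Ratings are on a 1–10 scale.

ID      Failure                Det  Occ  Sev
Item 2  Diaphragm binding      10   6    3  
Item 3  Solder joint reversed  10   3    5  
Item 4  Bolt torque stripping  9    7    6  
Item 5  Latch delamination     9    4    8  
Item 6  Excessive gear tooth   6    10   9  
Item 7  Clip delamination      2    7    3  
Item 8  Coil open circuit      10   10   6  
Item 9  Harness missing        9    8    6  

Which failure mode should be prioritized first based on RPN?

RPN = Severity × Occurrence × Detection:
  Item 2: 3 × 6 × 10 = 180
  Item 3: 5 × 3 × 10 = 150
  Item 4: 6 × 7 × 9 = 378
  Item 5: 8 × 4 × 9 = 288
  Item 6: 9 × 10 × 6 = 540
  Item 7: 3 × 7 × 2 = 42
  Item 8: 6 × 10 × 10 = 600
  Item 9: 6 × 8 × 9 = 432
Highest RPN is 600 → Item 8.

Item 8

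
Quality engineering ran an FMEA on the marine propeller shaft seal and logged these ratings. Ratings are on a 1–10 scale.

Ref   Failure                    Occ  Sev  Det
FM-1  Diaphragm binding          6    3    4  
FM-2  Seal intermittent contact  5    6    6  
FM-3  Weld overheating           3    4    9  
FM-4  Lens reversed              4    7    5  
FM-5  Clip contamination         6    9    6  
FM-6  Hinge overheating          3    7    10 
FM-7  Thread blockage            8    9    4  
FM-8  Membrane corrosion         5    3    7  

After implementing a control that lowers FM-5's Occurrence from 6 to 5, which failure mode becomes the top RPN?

RPN = Severity × Occurrence × Detection:
  FM-1: 3 × 6 × 4 = 72
  FM-2: 6 × 5 × 6 = 180
  FM-3: 4 × 3 × 9 = 108
  FM-4: 7 × 4 × 5 = 140
  FM-5: 9 × 6 × 6 = 324
  FM-6: 7 × 3 × 10 = 210
  FM-7: 9 × 8 × 4 = 288
  FM-8: 3 × 5 × 7 = 105
After action: FM-5 → 9 × 5 × 6 = 270.
Revised RPNs: FM-7=288, FM-5=270, FM-6=210, FM-2=180, FM-4=140, FM-3=108, FM-8=105, FM-1=72.
Highest is now FM-7 (288).

FM-7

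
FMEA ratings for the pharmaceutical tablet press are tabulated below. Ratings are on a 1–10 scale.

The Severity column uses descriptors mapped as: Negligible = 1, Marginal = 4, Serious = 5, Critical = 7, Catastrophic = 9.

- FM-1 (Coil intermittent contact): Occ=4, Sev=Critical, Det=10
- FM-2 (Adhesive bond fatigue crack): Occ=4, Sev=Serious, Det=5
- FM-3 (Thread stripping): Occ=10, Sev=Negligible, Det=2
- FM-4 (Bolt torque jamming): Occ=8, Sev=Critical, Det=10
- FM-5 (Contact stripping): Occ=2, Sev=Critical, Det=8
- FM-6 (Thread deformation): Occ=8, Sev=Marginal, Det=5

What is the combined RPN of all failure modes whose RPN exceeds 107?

RPN = Severity × Occurrence × Detection:
  FM-1: 7 × 4 × 10 = 280
  FM-2: 5 × 4 × 5 = 100
  FM-3: 1 × 10 × 2 = 20
  FM-4: 7 × 8 × 10 = 560
  FM-5: 7 × 2 × 8 = 112
  FM-6: 4 × 8 × 5 = 160
RPN > 107: FM-1 (280), FM-4 (560), FM-5 (112), FM-6 (160).
Sum: 280 + 560 + 112 + 160 = 1112.

1112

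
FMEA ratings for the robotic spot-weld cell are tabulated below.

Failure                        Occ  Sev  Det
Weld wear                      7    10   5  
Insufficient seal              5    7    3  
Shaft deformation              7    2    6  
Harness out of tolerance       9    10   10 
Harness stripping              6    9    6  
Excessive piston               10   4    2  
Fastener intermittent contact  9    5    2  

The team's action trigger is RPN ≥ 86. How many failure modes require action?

5

RPN = Severity × Occurrence × Detection:
  Weld wear: 10 × 7 × 5 = 350
  Insufficient seal: 7 × 5 × 3 = 105
  Shaft deformation: 2 × 7 × 6 = 84
  Harness out of tolerance: 10 × 9 × 10 = 900
  Harness stripping: 9 × 6 × 6 = 324
  Excessive piston: 4 × 10 × 2 = 80
  Fastener intermittent contact: 5 × 9 × 2 = 90
Modes with RPN ≥ 86: Weld wear (350), Insufficient seal (105), Harness out of tolerance (900), Harness stripping (324), Fastener intermittent contact (90) → 5.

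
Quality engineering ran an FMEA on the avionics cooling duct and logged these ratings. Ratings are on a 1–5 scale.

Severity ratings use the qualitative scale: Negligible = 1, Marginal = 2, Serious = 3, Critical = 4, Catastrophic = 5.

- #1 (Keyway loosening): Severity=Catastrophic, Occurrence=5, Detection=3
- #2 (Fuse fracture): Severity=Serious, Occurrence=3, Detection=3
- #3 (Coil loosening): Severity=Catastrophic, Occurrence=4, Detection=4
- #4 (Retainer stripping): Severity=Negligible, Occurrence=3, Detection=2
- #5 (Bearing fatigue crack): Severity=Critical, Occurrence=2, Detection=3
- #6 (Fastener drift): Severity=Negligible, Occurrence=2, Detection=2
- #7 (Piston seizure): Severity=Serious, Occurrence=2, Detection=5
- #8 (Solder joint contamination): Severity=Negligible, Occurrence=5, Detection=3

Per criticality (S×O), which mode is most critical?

#1

Criticality = Severity × Occurrence:
  #1: 5 × 5 = 25
  #2: 3 × 3 = 9
  #3: 5 × 4 = 20
  #4: 1 × 3 = 3
  #5: 4 × 2 = 8
  #6: 1 × 2 = 2
  #7: 3 × 2 = 6
  #8: 1 × 5 = 5
Highest criticality is 25 → #1.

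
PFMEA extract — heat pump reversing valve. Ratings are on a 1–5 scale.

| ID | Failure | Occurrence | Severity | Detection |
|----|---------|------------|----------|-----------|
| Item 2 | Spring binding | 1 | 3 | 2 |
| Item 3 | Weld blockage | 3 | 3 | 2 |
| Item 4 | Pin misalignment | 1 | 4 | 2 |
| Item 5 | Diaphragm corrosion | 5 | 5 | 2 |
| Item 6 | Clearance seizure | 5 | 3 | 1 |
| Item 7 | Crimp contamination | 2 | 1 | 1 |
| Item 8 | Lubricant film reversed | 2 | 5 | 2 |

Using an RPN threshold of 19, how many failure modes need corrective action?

2

RPN = Severity × Occurrence × Detection:
  Item 2: 3 × 1 × 2 = 6
  Item 3: 3 × 3 × 2 = 18
  Item 4: 4 × 1 × 2 = 8
  Item 5: 5 × 5 × 2 = 50
  Item 6: 3 × 5 × 1 = 15
  Item 7: 1 × 2 × 1 = 2
  Item 8: 5 × 2 × 2 = 20
Modes with RPN ≥ 19: Item 5 (50), Item 8 (20) → 2.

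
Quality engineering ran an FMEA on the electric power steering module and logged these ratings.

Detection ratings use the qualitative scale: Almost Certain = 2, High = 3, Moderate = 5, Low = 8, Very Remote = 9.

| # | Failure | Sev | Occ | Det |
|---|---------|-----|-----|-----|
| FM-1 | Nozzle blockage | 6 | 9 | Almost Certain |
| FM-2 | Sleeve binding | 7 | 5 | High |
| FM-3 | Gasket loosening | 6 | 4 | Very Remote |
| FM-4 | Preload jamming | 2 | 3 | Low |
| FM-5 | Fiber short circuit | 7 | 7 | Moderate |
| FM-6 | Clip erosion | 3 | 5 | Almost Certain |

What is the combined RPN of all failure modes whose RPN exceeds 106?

RPN = Severity × Occurrence × Detection:
  FM-1: 6 × 9 × 2 = 108
  FM-2: 7 × 5 × 3 = 105
  FM-3: 6 × 4 × 9 = 216
  FM-4: 2 × 3 × 8 = 48
  FM-5: 7 × 7 × 5 = 245
  FM-6: 3 × 5 × 2 = 30
RPN > 106: FM-1 (108), FM-3 (216), FM-5 (245).
Sum: 108 + 216 + 245 = 569.

569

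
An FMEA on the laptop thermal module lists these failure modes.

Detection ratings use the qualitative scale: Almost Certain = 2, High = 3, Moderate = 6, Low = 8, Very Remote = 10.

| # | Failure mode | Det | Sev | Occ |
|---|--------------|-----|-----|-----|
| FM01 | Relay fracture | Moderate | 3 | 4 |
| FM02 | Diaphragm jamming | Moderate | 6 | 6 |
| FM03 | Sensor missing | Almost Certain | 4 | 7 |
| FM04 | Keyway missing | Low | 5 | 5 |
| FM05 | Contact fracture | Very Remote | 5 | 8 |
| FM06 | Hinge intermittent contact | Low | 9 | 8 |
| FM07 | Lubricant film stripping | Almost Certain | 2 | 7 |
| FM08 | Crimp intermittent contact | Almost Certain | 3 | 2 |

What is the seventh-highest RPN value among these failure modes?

28

RPN = Severity × Occurrence × Detection:
  FM01: 3 × 4 × 6 = 72
  FM02: 6 × 6 × 6 = 216
  FM03: 4 × 7 × 2 = 56
  FM04: 5 × 5 × 8 = 200
  FM05: 5 × 8 × 10 = 400
  FM06: 9 × 8 × 8 = 576
  FM07: 2 × 7 × 2 = 28
  FM08: 3 × 2 × 2 = 12
Sorted descending: 576, 400, 216, 200, 72, 56, 28, 12.
The seventh-highest RPN is 28 (FM07).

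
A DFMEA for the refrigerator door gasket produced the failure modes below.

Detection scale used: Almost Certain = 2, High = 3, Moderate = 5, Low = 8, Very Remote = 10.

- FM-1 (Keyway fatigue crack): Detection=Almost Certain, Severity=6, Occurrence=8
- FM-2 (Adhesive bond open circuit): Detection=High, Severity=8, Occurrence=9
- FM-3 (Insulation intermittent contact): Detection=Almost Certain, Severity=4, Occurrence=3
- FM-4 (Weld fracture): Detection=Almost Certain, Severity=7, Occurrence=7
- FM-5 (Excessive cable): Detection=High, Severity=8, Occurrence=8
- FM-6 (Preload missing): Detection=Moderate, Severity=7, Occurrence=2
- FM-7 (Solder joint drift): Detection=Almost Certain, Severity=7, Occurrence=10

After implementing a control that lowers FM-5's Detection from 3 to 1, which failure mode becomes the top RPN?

FM-2

RPN = Severity × Occurrence × Detection:
  FM-1: 6 × 8 × 2 = 96
  FM-2: 8 × 9 × 3 = 216
  FM-3: 4 × 3 × 2 = 24
  FM-4: 7 × 7 × 2 = 98
  FM-5: 8 × 8 × 3 = 192
  FM-6: 7 × 2 × 5 = 70
  FM-7: 7 × 10 × 2 = 140
After action: FM-5 → 8 × 8 × 1 = 64.
Revised RPNs: FM-2=216, FM-7=140, FM-4=98, FM-1=96, FM-6=70, FM-5=64, FM-3=24.
Highest is now FM-2 (216).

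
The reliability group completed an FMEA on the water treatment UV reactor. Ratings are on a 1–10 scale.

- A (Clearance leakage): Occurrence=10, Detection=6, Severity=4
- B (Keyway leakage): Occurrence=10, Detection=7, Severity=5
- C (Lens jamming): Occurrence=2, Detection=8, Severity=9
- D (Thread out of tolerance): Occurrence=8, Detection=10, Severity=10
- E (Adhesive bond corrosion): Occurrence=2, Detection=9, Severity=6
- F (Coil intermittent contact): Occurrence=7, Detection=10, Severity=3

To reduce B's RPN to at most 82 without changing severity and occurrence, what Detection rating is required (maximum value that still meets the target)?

1

B: S=5, O=10, D=7 → current RPN = 350.
Fixed product = 50. Need 50 × D ≤ 82, so D ≤ 82/50 = 1.64.
Maximum integer Detection rating = 1 (gives RPN 50; D=2 would give 100 > 82).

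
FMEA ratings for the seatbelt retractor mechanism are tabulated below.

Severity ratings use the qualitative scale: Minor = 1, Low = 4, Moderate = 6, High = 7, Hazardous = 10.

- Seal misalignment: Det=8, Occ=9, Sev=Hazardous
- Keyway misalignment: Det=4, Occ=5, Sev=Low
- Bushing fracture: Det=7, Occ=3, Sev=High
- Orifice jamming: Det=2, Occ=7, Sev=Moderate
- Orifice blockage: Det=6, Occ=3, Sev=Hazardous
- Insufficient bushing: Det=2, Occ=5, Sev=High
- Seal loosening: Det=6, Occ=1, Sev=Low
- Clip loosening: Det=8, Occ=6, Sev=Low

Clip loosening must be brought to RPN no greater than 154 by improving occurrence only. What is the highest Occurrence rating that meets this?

4

Clip loosening: S=4, O=6, D=8 → current RPN = 192.
Fixed product = 32. Need 32 × O ≤ 154, so O ≤ 154/32 = 4.81.
Maximum integer Occurrence rating = 4 (gives RPN 128; O=5 would give 160 > 154).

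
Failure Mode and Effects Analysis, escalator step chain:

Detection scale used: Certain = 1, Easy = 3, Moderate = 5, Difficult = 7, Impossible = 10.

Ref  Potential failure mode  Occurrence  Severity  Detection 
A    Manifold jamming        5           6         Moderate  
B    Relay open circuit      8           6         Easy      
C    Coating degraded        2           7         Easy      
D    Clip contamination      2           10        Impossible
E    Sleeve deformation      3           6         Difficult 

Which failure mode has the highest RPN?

RPN = Severity × Occurrence × Detection:
  A: 6 × 5 × 5 = 150
  B: 6 × 8 × 3 = 144
  C: 7 × 2 × 3 = 42
  D: 10 × 2 × 10 = 200
  E: 6 × 3 × 7 = 126
Highest RPN is 200 → D.

D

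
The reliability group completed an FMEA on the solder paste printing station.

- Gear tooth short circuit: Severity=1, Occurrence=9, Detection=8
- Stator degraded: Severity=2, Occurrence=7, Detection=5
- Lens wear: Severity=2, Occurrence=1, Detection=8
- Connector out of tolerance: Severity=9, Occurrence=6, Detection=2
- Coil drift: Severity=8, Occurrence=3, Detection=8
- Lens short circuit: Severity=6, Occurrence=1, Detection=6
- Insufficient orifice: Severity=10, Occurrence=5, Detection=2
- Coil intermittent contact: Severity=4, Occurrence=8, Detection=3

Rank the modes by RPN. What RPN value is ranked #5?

RPN = Severity × Occurrence × Detection:
  Gear tooth short circuit: 1 × 9 × 8 = 72
  Stator degraded: 2 × 7 × 5 = 70
  Lens wear: 2 × 1 × 8 = 16
  Connector out of tolerance: 9 × 6 × 2 = 108
  Coil drift: 8 × 3 × 8 = 192
  Lens short circuit: 6 × 1 × 6 = 36
  Insufficient orifice: 10 × 5 × 2 = 100
  Coil intermittent contact: 4 × 8 × 3 = 96
Sorted descending: 192, 108, 100, 96, 72, 70, 36, 16.
The fifth-highest RPN is 72 (Gear tooth short circuit).

72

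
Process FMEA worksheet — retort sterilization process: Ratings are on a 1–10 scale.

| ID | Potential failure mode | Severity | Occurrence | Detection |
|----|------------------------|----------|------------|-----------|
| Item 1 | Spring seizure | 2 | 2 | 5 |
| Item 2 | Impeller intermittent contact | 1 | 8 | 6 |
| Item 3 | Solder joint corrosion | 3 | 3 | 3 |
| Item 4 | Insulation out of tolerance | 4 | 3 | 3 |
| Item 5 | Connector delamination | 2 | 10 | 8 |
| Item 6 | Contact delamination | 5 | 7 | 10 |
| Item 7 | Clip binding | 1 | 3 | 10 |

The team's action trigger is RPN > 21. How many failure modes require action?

6

RPN = Severity × Occurrence × Detection:
  Item 1: 2 × 2 × 5 = 20
  Item 2: 1 × 8 × 6 = 48
  Item 3: 3 × 3 × 3 = 27
  Item 4: 4 × 3 × 3 = 36
  Item 5: 2 × 10 × 8 = 160
  Item 6: 5 × 7 × 10 = 350
  Item 7: 1 × 3 × 10 = 30
Modes with RPN > 21: Item 2 (48), Item 3 (27), Item 4 (36), Item 5 (160), Item 6 (350), Item 7 (30) → 6.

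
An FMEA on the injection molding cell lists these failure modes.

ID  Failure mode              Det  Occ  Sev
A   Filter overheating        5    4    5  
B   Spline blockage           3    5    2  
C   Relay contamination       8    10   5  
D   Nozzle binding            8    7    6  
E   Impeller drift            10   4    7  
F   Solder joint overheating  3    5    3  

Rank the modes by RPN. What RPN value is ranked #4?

100

RPN = Severity × Occurrence × Detection:
  A: 5 × 4 × 5 = 100
  B: 2 × 5 × 3 = 30
  C: 5 × 10 × 8 = 400
  D: 6 × 7 × 8 = 336
  E: 7 × 4 × 10 = 280
  F: 3 × 5 × 3 = 45
Sorted descending: 400, 336, 280, 100, 45, 30.
The fourth-highest RPN is 100 (A).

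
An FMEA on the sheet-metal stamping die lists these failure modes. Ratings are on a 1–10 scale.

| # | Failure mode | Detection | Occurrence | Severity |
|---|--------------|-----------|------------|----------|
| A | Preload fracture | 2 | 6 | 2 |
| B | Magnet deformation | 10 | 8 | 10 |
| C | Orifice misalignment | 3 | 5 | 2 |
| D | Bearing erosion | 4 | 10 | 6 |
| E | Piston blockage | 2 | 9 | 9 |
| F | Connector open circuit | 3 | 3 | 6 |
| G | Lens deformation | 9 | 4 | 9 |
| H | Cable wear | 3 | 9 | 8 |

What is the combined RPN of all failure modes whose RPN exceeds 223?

RPN = Severity × Occurrence × Detection:
  A: 2 × 6 × 2 = 24
  B: 10 × 8 × 10 = 800
  C: 2 × 5 × 3 = 30
  D: 6 × 10 × 4 = 240
  E: 9 × 9 × 2 = 162
  F: 6 × 3 × 3 = 54
  G: 9 × 4 × 9 = 324
  H: 8 × 9 × 3 = 216
RPN > 223: B (800), D (240), G (324).
Sum: 800 + 240 + 324 = 1364.

1364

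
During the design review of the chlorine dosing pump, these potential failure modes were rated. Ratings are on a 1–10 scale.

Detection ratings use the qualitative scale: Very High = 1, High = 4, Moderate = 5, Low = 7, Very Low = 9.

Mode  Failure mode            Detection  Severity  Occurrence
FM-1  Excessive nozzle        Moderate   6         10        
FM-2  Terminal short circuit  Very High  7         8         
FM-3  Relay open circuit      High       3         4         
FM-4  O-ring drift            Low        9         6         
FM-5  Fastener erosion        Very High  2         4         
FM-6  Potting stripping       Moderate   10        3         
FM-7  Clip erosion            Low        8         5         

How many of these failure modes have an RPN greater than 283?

2

RPN = Severity × Occurrence × Detection:
  FM-1: 6 × 10 × 5 = 300
  FM-2: 7 × 8 × 1 = 56
  FM-3: 3 × 4 × 4 = 48
  FM-4: 9 × 6 × 7 = 378
  FM-5: 2 × 4 × 1 = 8
  FM-6: 10 × 3 × 5 = 150
  FM-7: 8 × 5 × 7 = 280
Modes with RPN > 283: FM-1 (300), FM-4 (378) → 2.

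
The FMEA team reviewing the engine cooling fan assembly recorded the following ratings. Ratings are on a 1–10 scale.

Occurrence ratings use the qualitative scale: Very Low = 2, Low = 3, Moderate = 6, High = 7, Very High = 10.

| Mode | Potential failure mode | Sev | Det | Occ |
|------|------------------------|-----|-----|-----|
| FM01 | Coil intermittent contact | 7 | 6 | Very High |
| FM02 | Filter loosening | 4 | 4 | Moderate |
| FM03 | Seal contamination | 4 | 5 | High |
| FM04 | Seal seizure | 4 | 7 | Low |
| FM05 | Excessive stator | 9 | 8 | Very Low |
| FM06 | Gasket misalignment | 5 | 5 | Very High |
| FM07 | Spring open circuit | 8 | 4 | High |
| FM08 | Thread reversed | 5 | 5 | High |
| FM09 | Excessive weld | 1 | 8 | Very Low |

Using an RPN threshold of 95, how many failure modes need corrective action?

RPN = Severity × Occurrence × Detection:
  FM01: 7 × 10 × 6 = 420
  FM02: 4 × 6 × 4 = 96
  FM03: 4 × 7 × 5 = 140
  FM04: 4 × 3 × 7 = 84
  FM05: 9 × 2 × 8 = 144
  FM06: 5 × 10 × 5 = 250
  FM07: 8 × 7 × 4 = 224
  FM08: 5 × 7 × 5 = 175
  FM09: 1 × 2 × 8 = 16
Modes with RPN ≥ 95: FM01 (420), FM02 (96), FM03 (140), FM05 (144), FM06 (250), FM07 (224), FM08 (175) → 7.

7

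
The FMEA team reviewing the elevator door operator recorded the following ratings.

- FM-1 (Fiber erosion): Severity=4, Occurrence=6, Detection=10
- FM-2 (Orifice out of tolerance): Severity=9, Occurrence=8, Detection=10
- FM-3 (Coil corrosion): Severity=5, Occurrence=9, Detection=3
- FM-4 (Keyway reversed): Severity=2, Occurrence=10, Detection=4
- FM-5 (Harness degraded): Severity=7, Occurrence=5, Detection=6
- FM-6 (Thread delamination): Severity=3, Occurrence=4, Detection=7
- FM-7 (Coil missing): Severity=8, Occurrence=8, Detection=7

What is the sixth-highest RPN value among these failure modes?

84

RPN = Severity × Occurrence × Detection:
  FM-1: 4 × 6 × 10 = 240
  FM-2: 9 × 8 × 10 = 720
  FM-3: 5 × 9 × 3 = 135
  FM-4: 2 × 10 × 4 = 80
  FM-5: 7 × 5 × 6 = 210
  FM-6: 3 × 4 × 7 = 84
  FM-7: 8 × 8 × 7 = 448
Sorted descending: 720, 448, 240, 210, 135, 84, 80.
The sixth-highest RPN is 84 (FM-6).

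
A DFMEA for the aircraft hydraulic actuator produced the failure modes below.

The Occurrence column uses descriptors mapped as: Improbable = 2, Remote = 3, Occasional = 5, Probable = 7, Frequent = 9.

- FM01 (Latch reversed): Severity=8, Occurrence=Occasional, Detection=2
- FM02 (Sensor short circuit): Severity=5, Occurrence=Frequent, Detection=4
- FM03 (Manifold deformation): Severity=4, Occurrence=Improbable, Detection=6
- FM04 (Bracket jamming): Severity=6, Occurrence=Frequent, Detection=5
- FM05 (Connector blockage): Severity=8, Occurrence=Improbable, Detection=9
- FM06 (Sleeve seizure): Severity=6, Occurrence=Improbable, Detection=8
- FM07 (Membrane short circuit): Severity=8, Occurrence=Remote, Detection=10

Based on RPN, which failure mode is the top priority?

FM04

RPN = Severity × Occurrence × Detection:
  FM01: 8 × 5 × 2 = 80
  FM02: 5 × 9 × 4 = 180
  FM03: 4 × 2 × 6 = 48
  FM04: 6 × 9 × 5 = 270
  FM05: 8 × 2 × 9 = 144
  FM06: 6 × 2 × 8 = 96
  FM07: 8 × 3 × 10 = 240
Highest RPN is 270 → FM04.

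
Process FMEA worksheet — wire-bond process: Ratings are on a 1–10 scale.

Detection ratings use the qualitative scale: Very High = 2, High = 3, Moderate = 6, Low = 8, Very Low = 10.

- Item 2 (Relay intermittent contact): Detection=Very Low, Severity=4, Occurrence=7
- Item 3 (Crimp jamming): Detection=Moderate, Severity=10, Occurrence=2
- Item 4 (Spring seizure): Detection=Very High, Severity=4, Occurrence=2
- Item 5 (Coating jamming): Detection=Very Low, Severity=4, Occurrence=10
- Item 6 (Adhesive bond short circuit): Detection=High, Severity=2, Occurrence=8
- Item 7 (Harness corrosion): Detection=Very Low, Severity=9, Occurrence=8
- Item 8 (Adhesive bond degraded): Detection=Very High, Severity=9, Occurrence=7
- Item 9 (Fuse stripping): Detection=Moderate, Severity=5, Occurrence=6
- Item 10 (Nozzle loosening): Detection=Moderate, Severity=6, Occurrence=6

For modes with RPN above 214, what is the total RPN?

1616

RPN = Severity × Occurrence × Detection:
  Item 2: 4 × 7 × 10 = 280
  Item 3: 10 × 2 × 6 = 120
  Item 4: 4 × 2 × 2 = 16
  Item 5: 4 × 10 × 10 = 400
  Item 6: 2 × 8 × 3 = 48
  Item 7: 9 × 8 × 10 = 720
  Item 8: 9 × 7 × 2 = 126
  Item 9: 5 × 6 × 6 = 180
  Item 10: 6 × 6 × 6 = 216
RPN > 214: Item 2 (280), Item 5 (400), Item 7 (720), Item 10 (216).
Sum: 280 + 400 + 720 + 216 = 1616.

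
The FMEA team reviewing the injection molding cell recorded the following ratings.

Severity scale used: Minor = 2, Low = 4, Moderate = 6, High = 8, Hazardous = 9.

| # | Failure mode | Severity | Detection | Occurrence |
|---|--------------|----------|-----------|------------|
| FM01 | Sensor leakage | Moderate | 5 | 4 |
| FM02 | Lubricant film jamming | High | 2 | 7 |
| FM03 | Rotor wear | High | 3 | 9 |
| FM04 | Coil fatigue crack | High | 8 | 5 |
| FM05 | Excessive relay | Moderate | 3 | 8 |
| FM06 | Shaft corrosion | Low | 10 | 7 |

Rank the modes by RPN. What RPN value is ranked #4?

144

RPN = Severity × Occurrence × Detection:
  FM01: 6 × 4 × 5 = 120
  FM02: 8 × 7 × 2 = 112
  FM03: 8 × 9 × 3 = 216
  FM04: 8 × 5 × 8 = 320
  FM05: 6 × 8 × 3 = 144
  FM06: 4 × 7 × 10 = 280
Sorted descending: 320, 280, 216, 144, 120, 112.
The fourth-highest RPN is 144 (FM05).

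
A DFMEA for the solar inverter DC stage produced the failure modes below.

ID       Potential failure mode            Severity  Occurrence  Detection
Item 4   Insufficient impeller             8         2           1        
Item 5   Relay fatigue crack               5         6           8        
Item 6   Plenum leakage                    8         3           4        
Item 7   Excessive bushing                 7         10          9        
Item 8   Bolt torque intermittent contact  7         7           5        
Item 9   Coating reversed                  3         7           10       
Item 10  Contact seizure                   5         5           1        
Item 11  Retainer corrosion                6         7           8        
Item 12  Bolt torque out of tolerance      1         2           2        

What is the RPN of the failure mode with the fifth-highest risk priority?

RPN = Severity × Occurrence × Detection:
  Item 4: 8 × 2 × 1 = 16
  Item 5: 5 × 6 × 8 = 240
  Item 6: 8 × 3 × 4 = 96
  Item 7: 7 × 10 × 9 = 630
  Item 8: 7 × 7 × 5 = 245
  Item 9: 3 × 7 × 10 = 210
  Item 10: 5 × 5 × 1 = 25
  Item 11: 6 × 7 × 8 = 336
  Item 12: 1 × 2 × 2 = 4
Sorted descending: 630, 336, 245, 240, 210, 96, 25, 16, 4.
The fifth-highest RPN is 210 (Item 9).

210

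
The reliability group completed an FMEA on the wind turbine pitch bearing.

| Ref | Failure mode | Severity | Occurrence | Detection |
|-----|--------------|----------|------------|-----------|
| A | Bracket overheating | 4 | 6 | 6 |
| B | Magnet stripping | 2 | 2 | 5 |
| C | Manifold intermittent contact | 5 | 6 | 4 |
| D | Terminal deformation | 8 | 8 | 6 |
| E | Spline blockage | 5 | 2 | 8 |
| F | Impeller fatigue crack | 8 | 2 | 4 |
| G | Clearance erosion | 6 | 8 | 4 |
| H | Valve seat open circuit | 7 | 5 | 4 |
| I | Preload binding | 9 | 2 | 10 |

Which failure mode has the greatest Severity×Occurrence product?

D

Criticality = Severity × Occurrence:
  A: 4 × 6 = 24
  B: 2 × 2 = 4
  C: 5 × 6 = 30
  D: 8 × 8 = 64
  E: 5 × 2 = 10
  F: 8 × 2 = 16
  G: 6 × 8 = 48
  H: 7 × 5 = 35
  I: 9 × 2 = 18
Highest criticality is 64 → D.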